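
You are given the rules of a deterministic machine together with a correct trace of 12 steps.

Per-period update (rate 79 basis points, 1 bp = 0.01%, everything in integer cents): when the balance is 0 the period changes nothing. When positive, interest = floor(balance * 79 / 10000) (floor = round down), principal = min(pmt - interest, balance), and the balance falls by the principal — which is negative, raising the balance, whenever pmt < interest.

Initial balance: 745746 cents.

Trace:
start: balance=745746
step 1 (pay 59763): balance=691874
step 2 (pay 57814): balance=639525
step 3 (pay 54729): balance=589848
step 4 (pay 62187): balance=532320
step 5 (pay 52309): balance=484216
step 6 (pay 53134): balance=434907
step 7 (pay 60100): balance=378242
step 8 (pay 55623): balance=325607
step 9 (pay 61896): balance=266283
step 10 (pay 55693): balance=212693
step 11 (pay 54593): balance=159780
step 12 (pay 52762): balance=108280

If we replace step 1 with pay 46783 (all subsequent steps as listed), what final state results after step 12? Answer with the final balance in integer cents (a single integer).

(re-executing from step 1 with the substitution; state before step 1: balance=745746)
step 1 (pay 46783): balance=704854
step 2 (pay 57814): balance=652608
step 3 (pay 54729): balance=603034
step 4 (pay 62187): balance=545610
step 5 (pay 52309): balance=497611
step 6 (pay 53134): balance=448408
step 7 (pay 60100): balance=391850
step 8 (pay 55623): balance=339322
step 9 (pay 61896): balance=280106
step 10 (pay 55693): balance=226625
step 11 (pay 54593): balance=173822
step 12 (pay 52762): balance=122433

122433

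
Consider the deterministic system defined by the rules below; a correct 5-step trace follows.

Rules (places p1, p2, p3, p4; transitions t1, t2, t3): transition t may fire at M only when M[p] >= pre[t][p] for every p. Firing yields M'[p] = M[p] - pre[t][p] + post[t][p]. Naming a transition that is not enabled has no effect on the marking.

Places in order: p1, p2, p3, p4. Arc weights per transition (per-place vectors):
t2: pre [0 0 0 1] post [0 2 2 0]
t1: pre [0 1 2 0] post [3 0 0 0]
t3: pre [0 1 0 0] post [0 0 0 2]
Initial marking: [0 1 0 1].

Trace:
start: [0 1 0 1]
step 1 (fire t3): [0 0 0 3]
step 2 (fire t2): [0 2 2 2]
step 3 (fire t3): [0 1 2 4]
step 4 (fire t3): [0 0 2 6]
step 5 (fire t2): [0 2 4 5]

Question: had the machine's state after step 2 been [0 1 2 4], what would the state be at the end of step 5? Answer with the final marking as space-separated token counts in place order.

state after step 2 := [0 1 2 4]
step 3 (fire t3): [0 0 2 6]
step 4 (fire t3): [0 0 2 6]
step 5 (fire t2): [0 2 4 5]

0 2 4 5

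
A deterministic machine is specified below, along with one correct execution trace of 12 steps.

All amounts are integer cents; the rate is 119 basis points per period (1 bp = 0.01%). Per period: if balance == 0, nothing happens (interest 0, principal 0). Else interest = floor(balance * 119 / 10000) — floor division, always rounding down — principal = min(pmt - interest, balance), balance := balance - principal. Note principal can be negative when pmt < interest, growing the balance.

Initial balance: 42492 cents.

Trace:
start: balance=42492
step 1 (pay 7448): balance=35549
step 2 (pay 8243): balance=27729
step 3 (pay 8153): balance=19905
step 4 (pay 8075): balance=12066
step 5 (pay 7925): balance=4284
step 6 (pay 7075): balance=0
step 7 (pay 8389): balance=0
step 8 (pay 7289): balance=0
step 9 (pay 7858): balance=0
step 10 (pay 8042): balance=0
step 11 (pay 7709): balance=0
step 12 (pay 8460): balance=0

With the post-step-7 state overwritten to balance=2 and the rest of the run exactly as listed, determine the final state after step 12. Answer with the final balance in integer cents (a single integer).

state after step 7 := balance=2
step 8 (pay 7289): balance=0
step 9 (pay 7858): balance=0
step 10 (pay 8042): balance=0
step 11 (pay 7709): balance=0
step 12 (pay 8460): balance=0

0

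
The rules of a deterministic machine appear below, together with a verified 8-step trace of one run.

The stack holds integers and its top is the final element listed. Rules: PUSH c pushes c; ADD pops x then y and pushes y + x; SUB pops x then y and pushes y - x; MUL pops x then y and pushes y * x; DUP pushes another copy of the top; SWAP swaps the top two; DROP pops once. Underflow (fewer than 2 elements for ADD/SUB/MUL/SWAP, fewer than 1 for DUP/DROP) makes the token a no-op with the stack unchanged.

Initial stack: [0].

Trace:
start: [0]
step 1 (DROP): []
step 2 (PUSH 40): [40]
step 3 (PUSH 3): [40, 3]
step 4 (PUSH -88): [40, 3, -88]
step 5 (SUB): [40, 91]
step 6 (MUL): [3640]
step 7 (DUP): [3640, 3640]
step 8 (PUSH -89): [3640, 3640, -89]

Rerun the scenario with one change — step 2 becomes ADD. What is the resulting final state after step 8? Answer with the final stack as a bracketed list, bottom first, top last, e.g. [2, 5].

(re-executing from step 2 with the substitution; state before step 2: [])
step 2 (ADD): []
step 3 (PUSH 3): [3]
step 4 (PUSH -88): [3, -88]
step 5 (SUB): [91]
step 6 (MUL): [91]
step 7 (DUP): [91, 91]
step 8 (PUSH -89): [91, 91, -89]

[91, 91, -89]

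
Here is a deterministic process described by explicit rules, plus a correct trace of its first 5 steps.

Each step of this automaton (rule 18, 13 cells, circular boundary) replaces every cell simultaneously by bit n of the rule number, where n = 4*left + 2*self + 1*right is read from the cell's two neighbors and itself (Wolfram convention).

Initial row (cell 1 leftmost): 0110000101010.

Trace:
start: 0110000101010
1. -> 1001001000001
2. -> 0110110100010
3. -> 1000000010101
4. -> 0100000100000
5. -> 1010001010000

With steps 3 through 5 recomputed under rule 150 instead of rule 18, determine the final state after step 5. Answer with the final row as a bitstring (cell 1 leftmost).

(re-executing steps 3..5 under rule 150; state before step 3: 0110110100010)
3. -> 1000000110111
4. -> 0100001000011
5. -> 0110011100100

0110011100100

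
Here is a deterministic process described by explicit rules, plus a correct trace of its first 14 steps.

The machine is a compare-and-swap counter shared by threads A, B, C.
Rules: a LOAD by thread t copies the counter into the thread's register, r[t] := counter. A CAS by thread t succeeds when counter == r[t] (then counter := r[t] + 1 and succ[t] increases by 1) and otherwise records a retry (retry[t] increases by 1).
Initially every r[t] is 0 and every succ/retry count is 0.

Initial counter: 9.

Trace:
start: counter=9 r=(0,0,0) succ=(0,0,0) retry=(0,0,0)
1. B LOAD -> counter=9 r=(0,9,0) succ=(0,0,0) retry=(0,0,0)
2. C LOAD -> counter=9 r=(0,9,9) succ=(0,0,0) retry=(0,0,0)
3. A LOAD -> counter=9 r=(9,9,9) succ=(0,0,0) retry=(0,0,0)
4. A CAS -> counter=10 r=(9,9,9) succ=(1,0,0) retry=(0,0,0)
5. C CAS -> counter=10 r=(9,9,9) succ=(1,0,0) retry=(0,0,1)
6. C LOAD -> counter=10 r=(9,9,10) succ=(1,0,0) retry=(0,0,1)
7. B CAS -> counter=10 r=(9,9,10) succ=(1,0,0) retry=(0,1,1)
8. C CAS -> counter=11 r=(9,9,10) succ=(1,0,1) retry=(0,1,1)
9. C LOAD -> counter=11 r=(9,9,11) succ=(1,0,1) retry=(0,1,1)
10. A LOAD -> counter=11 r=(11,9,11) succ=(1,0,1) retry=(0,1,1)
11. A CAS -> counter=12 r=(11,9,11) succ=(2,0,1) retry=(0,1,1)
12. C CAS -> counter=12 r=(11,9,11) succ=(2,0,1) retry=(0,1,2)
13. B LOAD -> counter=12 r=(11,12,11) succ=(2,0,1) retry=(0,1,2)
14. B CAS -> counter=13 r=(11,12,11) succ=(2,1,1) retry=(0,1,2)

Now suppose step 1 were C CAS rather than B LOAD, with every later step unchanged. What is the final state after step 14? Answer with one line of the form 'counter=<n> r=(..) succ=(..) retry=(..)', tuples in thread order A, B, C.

(re-executing from step 1 with the substitution; state before step 1: counter=9 r=(0,0,0) succ=(0,0,0) retry=(0,0,0))
1. C CAS -> counter=9 r=(0,0,0) succ=(0,0,0) retry=(0,0,1)
2. C LOAD -> counter=9 r=(0,0,9) succ=(0,0,0) retry=(0,0,1)
3. A LOAD -> counter=9 r=(9,0,9) succ=(0,0,0) retry=(0,0,1)
4. A CAS -> counter=10 r=(9,0,9) succ=(1,0,0) retry=(0,0,1)
5. C CAS -> counter=10 r=(9,0,9) succ=(1,0,0) retry=(0,0,2)
6. C LOAD -> counter=10 r=(9,0,10) succ=(1,0,0) retry=(0,0,2)
7. B CAS -> counter=10 r=(9,0,10) succ=(1,0,0) retry=(0,1,2)
8. C CAS -> counter=11 r=(9,0,10) succ=(1,0,1) retry=(0,1,2)
9. C LOAD -> counter=11 r=(9,0,11) succ=(1,0,1) retry=(0,1,2)
10. A LOAD -> counter=11 r=(11,0,11) succ=(1,0,1) retry=(0,1,2)
11. A CAS -> counter=12 r=(11,0,11) succ=(2,0,1) retry=(0,1,2)
12. C CAS -> counter=12 r=(11,0,11) succ=(2,0,1) retry=(0,1,3)
13. B LOAD -> counter=12 r=(11,12,11) succ=(2,0,1) retry=(0,1,3)
14. B CAS -> counter=13 r=(11,12,11) succ=(2,1,1) retry=(0,1,3)

counter=13 r=(11,12,11) succ=(2,1,1) retry=(0,1,3)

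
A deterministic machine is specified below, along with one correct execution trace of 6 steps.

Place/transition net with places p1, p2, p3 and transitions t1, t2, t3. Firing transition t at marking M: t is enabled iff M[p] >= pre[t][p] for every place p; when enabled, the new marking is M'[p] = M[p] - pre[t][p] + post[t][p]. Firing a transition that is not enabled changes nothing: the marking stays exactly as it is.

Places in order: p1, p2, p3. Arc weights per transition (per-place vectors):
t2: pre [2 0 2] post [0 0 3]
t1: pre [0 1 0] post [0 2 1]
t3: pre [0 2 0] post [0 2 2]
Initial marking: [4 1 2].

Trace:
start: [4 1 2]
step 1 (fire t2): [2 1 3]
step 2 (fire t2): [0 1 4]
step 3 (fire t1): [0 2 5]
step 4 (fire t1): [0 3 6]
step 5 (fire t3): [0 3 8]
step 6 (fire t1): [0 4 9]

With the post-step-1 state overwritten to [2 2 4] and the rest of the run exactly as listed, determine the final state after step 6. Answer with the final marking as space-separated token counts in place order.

state after step 1 := [2 2 4]
step 2 (fire t2): [0 2 5]
step 3 (fire t1): [0 3 6]
step 4 (fire t1): [0 4 7]
step 5 (fire t3): [0 4 9]
step 6 (fire t1): [0 5 10]

0 5 10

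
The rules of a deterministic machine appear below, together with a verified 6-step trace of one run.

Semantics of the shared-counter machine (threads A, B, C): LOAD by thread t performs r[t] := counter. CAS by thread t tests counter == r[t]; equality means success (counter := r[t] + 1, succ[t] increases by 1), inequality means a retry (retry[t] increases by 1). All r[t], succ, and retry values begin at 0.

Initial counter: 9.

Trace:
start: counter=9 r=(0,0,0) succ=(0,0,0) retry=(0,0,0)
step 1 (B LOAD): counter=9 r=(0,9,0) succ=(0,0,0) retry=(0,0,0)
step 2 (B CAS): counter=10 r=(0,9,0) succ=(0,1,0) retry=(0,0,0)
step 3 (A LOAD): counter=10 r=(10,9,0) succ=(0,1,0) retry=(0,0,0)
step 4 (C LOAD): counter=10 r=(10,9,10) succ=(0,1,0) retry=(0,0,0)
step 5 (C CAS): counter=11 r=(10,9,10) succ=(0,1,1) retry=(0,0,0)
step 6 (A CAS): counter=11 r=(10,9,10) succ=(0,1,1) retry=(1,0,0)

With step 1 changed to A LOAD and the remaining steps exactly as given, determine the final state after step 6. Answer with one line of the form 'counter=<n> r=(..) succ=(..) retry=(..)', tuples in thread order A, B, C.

(re-executing from step 1 with the substitution; state before step 1: counter=9 r=(0,0,0) succ=(0,0,0) retry=(0,0,0))
step 1 (A LOAD): counter=9 r=(9,0,0) succ=(0,0,0) retry=(0,0,0)
step 2 (B CAS): counter=9 r=(9,0,0) succ=(0,0,0) retry=(0,1,0)
step 3 (A LOAD): counter=9 r=(9,0,0) succ=(0,0,0) retry=(0,1,0)
step 4 (C LOAD): counter=9 r=(9,0,9) succ=(0,0,0) retry=(0,1,0)
step 5 (C CAS): counter=10 r=(9,0,9) succ=(0,0,1) retry=(0,1,0)
step 6 (A CAS): counter=10 r=(9,0,9) succ=(0,0,1) retry=(1,1,0)

counter=10 r=(9,0,9) succ=(0,0,1) retry=(1,1,0)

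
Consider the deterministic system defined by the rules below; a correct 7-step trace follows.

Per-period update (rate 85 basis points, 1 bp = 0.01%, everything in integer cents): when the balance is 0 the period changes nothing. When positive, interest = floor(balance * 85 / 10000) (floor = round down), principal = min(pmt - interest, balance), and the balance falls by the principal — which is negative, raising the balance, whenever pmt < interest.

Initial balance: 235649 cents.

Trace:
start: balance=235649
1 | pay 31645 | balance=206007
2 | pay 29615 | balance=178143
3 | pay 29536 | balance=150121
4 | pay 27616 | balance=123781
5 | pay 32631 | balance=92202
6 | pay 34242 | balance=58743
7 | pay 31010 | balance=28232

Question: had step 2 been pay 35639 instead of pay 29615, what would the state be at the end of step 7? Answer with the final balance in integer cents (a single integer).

(re-executing from step 2 with the substitution; state before step 2: balance=206007)
2 | pay 35639 | balance=172119
3 | pay 29536 | balance=144046
4 | pay 27616 | balance=117654
5 | pay 32631 | balance=86023
6 | pay 34242 | balance=52512
7 | pay 31010 | balance=21948

21948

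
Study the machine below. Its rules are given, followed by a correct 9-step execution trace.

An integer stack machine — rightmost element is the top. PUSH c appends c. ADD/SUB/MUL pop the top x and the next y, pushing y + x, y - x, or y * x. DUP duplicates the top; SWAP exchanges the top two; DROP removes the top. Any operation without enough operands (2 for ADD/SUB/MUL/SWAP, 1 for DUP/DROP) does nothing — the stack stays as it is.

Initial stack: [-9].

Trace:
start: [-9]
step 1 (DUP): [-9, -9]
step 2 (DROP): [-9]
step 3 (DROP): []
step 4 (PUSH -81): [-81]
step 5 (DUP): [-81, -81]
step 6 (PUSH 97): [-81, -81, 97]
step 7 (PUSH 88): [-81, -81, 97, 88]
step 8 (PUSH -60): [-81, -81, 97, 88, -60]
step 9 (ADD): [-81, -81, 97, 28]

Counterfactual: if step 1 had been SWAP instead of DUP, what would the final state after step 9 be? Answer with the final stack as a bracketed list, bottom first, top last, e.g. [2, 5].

[-81, -81, 97, 28]

(re-executing from step 1 with the substitution; state before step 1: [-9])
step 1 (SWAP): [-9]
step 2 (DROP): []
step 3 (DROP): []
step 4 (PUSH -81): [-81]
step 5 (DUP): [-81, -81]
step 6 (PUSH 97): [-81, -81, 97]
step 7 (PUSH 88): [-81, -81, 97, 88]
step 8 (PUSH -60): [-81, -81, 97, 88, -60]
step 9 (ADD): [-81, -81, 97, 28]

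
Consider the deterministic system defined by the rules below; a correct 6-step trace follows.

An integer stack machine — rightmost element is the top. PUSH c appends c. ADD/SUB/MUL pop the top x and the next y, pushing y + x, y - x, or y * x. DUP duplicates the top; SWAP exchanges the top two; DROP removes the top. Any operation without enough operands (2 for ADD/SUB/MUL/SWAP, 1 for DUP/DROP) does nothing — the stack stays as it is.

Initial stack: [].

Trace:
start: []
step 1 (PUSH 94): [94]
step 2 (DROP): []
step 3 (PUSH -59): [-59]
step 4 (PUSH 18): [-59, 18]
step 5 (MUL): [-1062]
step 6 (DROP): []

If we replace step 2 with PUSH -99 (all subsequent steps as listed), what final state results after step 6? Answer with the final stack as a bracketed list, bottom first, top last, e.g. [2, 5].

(re-executing from step 2 with the substitution; state before step 2: [94])
step 2 (PUSH -99): [94, -99]
step 3 (PUSH -59): [94, -99, -59]
step 4 (PUSH 18): [94, -99, -59, 18]
step 5 (MUL): [94, -99, -1062]
step 6 (DROP): [94, -99]

[94, -99]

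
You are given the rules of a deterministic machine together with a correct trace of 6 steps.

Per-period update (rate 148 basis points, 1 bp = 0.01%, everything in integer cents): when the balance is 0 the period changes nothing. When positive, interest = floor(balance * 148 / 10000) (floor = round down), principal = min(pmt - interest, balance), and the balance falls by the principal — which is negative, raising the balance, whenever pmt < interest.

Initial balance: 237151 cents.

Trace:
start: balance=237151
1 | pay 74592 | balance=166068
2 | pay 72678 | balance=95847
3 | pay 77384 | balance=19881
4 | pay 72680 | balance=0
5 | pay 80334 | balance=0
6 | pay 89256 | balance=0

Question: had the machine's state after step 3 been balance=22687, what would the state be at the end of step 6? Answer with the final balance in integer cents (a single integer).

0

state after step 3 := balance=22687
4 | pay 72680 | balance=0
5 | pay 80334 | balance=0
6 | pay 89256 | balance=0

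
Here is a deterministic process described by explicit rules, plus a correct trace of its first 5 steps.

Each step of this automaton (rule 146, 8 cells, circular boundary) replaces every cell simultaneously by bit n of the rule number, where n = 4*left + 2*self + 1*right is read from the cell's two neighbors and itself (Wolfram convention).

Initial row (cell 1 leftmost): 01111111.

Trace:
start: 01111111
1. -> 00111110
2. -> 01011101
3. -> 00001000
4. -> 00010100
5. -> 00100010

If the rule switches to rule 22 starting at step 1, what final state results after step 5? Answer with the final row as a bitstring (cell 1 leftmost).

(re-executing steps 1..5 under rule 22; state before step 1: 01111111)
1. -> 00000000
2. -> 00000000
3. -> 00000000
4. -> 00000000
5. -> 00000000

00000000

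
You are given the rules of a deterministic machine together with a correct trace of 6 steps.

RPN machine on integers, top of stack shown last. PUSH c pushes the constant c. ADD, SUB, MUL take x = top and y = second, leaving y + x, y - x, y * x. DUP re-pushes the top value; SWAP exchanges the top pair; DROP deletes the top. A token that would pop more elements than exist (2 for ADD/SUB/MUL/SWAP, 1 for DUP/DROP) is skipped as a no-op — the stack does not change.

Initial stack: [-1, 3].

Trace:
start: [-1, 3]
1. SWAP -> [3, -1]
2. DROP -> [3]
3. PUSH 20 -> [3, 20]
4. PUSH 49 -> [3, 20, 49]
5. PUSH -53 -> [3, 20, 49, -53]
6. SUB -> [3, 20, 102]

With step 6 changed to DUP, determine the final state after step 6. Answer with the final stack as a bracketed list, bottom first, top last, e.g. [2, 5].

(re-executing from step 6 with the substitution; state before step 6: [3, 20, 49, -53])
6. DUP -> [3, 20, 49, -53, -53]

[3, 20, 49, -53, -53]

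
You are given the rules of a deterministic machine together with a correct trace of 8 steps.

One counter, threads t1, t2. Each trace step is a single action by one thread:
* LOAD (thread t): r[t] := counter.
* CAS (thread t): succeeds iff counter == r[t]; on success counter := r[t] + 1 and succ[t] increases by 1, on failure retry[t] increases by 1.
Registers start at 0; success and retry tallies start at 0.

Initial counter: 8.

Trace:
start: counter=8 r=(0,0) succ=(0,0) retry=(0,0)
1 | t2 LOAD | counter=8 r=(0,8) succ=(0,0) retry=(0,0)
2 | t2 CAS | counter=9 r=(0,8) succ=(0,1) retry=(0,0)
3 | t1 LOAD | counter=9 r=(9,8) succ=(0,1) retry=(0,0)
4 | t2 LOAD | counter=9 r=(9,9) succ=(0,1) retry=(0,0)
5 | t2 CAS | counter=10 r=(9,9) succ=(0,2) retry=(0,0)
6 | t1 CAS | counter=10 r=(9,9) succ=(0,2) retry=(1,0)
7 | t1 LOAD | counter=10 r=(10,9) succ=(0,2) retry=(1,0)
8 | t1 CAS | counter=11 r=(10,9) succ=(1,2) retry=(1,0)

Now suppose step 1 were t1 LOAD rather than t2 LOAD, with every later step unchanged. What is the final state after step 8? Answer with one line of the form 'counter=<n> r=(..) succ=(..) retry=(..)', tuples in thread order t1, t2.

(re-executing from step 1 with the substitution; state before step 1: counter=8 r=(0,0) succ=(0,0) retry=(0,0))
1 | t1 LOAD | counter=8 r=(8,0) succ=(0,0) retry=(0,0)
2 | t2 CAS | counter=8 r=(8,0) succ=(0,0) retry=(0,1)
3 | t1 LOAD | counter=8 r=(8,0) succ=(0,0) retry=(0,1)
4 | t2 LOAD | counter=8 r=(8,8) succ=(0,0) retry=(0,1)
5 | t2 CAS | counter=9 r=(8,8) succ=(0,1) retry=(0,1)
6 | t1 CAS | counter=9 r=(8,8) succ=(0,1) retry=(1,1)
7 | t1 LOAD | counter=9 r=(9,8) succ=(0,1) retry=(1,1)
8 | t1 CAS | counter=10 r=(9,8) succ=(1,1) retry=(1,1)

counter=10 r=(9,8) succ=(1,1) retry=(1,1)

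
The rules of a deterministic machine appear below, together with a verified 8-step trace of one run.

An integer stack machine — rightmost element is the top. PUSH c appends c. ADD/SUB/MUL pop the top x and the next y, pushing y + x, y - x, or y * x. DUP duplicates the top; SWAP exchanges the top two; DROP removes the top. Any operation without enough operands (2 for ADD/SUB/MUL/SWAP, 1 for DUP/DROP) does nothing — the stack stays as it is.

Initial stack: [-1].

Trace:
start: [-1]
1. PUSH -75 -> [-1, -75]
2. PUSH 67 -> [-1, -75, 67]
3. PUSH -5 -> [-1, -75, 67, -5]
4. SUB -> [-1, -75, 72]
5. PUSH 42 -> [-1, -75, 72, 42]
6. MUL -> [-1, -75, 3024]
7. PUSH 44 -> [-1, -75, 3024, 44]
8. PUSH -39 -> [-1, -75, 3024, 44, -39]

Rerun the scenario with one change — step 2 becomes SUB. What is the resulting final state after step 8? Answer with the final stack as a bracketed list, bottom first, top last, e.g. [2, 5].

[3318, 44, -39]

(re-executing from step 2 with the substitution; state before step 2: [-1, -75])
2. SUB -> [74]
3. PUSH -5 -> [74, -5]
4. SUB -> [79]
5. PUSH 42 -> [79, 42]
6. MUL -> [3318]
7. PUSH 44 -> [3318, 44]
8. PUSH -39 -> [3318, 44, -39]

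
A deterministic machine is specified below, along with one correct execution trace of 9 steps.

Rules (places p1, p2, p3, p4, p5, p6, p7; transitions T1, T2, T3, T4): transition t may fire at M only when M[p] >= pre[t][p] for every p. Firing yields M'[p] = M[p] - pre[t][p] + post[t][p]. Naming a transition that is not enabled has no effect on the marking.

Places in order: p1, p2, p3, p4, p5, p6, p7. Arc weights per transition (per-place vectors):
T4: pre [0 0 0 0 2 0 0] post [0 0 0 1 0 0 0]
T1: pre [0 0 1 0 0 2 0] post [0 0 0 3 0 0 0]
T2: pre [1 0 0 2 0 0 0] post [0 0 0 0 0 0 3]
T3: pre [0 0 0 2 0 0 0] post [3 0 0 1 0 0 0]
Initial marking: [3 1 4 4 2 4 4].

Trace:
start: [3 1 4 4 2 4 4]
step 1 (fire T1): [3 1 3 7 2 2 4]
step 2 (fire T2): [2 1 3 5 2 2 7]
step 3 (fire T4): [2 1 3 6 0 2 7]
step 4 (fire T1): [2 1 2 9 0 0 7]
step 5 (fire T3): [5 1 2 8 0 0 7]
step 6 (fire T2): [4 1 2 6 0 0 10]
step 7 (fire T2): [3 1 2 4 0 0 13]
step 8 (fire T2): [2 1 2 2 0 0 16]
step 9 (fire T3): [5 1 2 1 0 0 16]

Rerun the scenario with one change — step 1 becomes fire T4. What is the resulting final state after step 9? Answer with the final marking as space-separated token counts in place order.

(re-executing from step 1 with the substitution; state before step 1: [3 1 4 4 2 4 4])
step 1 (fire T4): [3 1 4 5 0 4 4]
step 2 (fire T2): [2 1 4 3 0 4 7]
step 3 (fire T4): [2 1 4 3 0 4 7]
step 4 (fire T1): [2 1 3 6 0 2 7]
step 5 (fire T3): [5 1 3 5 0 2 7]
step 6 (fire T2): [4 1 3 3 0 2 10]
step 7 (fire T2): [3 1 3 1 0 2 13]
step 8 (fire T2): [3 1 3 1 0 2 13]
step 9 (fire T3): [3 1 3 1 0 2 13]

3 1 3 1 0 2 13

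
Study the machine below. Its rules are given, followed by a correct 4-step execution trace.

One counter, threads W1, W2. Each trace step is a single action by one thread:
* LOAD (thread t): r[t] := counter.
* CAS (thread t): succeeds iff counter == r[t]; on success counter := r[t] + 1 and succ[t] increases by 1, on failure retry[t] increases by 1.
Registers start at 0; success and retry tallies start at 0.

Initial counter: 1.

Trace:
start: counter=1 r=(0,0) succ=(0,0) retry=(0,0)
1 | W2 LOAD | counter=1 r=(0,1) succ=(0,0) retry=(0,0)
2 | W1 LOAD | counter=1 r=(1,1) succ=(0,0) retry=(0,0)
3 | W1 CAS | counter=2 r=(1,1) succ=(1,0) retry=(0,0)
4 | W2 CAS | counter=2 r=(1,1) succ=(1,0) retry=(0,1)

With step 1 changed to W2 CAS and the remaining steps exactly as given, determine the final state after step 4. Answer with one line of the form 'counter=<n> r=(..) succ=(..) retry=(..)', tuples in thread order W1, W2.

(re-executing from step 1 with the substitution; state before step 1: counter=1 r=(0,0) succ=(0,0) retry=(0,0))
1 | W2 CAS | counter=1 r=(0,0) succ=(0,0) retry=(0,1)
2 | W1 LOAD | counter=1 r=(1,0) succ=(0,0) retry=(0,1)
3 | W1 CAS | counter=2 r=(1,0) succ=(1,0) retry=(0,1)
4 | W2 CAS | counter=2 r=(1,0) succ=(1,0) retry=(0,2)

counter=2 r=(1,0) succ=(1,0) retry=(0,2)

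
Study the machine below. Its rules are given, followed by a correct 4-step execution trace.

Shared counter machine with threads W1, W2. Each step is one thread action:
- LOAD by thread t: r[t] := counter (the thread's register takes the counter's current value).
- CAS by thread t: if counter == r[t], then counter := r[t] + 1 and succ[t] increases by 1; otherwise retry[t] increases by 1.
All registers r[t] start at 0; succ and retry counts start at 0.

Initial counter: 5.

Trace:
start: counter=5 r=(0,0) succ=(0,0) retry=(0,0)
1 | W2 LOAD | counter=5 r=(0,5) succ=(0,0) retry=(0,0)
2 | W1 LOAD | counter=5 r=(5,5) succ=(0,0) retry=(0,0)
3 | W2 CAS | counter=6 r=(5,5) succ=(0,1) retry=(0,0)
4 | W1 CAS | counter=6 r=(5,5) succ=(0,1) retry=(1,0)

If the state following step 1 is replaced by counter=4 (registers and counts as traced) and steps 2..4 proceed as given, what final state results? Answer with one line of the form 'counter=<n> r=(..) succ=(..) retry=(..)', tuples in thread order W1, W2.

state after step 1 := counter=4 r=(0,5) succ=(0,0) retry=(0,0)
2 | W1 LOAD | counter=4 r=(4,5) succ=(0,0) retry=(0,0)
3 | W2 CAS | counter=4 r=(4,5) succ=(0,0) retry=(0,1)
4 | W1 CAS | counter=5 r=(4,5) succ=(1,0) retry=(0,1)

counter=5 r=(4,5) succ=(1,0) retry=(0,1)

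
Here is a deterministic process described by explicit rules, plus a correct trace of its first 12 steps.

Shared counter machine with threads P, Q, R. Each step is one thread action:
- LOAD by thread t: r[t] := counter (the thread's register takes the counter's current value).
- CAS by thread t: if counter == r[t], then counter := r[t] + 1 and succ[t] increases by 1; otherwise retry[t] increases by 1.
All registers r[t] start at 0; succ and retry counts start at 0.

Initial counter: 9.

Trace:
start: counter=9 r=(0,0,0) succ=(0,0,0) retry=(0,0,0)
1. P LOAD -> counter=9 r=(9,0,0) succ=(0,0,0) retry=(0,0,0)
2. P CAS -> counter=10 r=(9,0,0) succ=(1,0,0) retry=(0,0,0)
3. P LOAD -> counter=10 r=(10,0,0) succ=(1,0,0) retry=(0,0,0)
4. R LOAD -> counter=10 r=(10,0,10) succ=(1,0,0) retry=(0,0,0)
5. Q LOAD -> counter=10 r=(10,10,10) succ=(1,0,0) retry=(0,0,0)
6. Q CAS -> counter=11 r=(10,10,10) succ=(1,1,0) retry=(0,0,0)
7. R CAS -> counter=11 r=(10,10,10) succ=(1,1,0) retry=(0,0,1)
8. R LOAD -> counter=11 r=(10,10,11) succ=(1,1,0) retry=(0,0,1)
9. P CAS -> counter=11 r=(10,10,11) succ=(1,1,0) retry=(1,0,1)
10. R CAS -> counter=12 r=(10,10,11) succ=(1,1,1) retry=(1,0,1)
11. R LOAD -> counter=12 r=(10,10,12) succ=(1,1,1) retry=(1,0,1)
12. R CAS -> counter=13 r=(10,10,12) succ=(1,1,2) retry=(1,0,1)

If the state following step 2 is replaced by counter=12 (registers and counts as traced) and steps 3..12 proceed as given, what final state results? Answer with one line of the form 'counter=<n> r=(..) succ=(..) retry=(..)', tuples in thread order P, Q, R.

counter=15 r=(12,12,14) succ=(1,1,2) retry=(1,0,1)

state after step 2 := counter=12 r=(9,0,0) succ=(1,0,0) retry=(0,0,0)
3. P LOAD -> counter=12 r=(12,0,0) succ=(1,0,0) retry=(0,0,0)
4. R LOAD -> counter=12 r=(12,0,12) succ=(1,0,0) retry=(0,0,0)
5. Q LOAD -> counter=12 r=(12,12,12) succ=(1,0,0) retry=(0,0,0)
6. Q CAS -> counter=13 r=(12,12,12) succ=(1,1,0) retry=(0,0,0)
7. R CAS -> counter=13 r=(12,12,12) succ=(1,1,0) retry=(0,0,1)
8. R LOAD -> counter=13 r=(12,12,13) succ=(1,1,0) retry=(0,0,1)
9. P CAS -> counter=13 r=(12,12,13) succ=(1,1,0) retry=(1,0,1)
10. R CAS -> counter=14 r=(12,12,13) succ=(1,1,1) retry=(1,0,1)
11. R LOAD -> counter=14 r=(12,12,14) succ=(1,1,1) retry=(1,0,1)
12. R CAS -> counter=15 r=(12,12,14) succ=(1,1,2) retry=(1,0,1)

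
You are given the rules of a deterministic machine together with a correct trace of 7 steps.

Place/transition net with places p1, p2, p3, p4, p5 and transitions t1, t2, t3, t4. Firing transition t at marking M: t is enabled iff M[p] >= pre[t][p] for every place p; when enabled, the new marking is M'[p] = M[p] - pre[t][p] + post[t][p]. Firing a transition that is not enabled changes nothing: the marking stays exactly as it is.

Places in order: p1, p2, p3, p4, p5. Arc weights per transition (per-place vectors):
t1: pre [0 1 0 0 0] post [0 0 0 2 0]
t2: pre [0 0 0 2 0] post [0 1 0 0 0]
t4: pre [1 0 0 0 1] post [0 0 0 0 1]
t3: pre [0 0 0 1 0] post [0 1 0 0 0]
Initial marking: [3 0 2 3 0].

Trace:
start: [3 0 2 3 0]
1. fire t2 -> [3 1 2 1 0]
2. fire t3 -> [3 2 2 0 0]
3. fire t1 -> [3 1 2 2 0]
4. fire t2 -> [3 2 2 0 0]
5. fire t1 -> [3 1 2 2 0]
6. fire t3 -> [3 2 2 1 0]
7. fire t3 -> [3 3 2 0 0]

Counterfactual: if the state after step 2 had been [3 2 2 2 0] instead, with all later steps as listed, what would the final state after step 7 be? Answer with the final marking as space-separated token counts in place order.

state after step 2 := [3 2 2 2 0]
3. fire t1 -> [3 1 2 4 0]
4. fire t2 -> [3 2 2 2 0]
5. fire t1 -> [3 1 2 4 0]
6. fire t3 -> [3 2 2 3 0]
7. fire t3 -> [3 3 2 2 0]

3 3 2 2 0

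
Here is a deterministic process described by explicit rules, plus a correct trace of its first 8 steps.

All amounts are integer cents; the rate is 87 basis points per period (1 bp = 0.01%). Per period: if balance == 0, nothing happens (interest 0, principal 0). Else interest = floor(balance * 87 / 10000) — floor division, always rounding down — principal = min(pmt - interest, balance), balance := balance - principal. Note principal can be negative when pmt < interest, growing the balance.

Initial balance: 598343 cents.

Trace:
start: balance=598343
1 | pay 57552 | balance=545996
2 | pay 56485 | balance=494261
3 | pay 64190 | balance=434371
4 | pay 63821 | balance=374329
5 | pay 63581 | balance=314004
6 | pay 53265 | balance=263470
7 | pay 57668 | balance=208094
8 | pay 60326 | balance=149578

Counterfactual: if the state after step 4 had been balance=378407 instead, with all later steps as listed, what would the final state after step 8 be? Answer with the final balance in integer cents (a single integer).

state after step 4 := balance=378407
5 | pay 63581 | balance=318118
6 | pay 53265 | balance=267620
7 | pay 57668 | balance=212280
8 | pay 60326 | balance=153800

153800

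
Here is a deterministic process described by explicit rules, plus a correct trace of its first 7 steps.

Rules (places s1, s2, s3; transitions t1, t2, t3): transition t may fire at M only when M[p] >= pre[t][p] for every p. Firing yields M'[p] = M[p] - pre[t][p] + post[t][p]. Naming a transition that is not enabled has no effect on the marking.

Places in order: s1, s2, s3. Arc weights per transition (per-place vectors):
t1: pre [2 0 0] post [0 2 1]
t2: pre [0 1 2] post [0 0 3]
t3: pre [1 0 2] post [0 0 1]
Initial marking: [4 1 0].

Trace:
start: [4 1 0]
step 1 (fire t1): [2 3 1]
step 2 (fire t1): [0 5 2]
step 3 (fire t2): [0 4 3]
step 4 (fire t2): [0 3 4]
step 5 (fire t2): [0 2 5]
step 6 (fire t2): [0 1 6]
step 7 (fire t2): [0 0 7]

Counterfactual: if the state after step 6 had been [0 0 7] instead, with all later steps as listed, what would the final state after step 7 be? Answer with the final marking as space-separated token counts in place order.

0 0 7

state after step 6 := [0 0 7]
step 7 (fire t2): [0 0 7]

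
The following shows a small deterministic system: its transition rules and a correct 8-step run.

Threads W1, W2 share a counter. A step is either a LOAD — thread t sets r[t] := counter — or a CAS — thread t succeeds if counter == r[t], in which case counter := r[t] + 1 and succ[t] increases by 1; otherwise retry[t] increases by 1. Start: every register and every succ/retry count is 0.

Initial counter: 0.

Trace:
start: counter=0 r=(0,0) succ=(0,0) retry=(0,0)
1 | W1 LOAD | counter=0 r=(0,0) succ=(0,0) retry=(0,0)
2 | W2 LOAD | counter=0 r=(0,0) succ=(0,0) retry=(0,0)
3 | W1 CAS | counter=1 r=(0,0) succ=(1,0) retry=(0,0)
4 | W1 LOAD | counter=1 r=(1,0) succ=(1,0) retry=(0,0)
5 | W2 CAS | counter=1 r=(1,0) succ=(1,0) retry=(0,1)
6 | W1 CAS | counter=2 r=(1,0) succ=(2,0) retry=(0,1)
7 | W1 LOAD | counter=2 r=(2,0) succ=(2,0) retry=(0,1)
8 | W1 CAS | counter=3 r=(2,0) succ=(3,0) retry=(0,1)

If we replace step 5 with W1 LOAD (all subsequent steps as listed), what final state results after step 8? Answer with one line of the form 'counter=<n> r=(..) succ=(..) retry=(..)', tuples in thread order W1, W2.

counter=3 r=(2,0) succ=(3,0) retry=(0,0)

(re-executing from step 5 with the substitution; state before step 5: counter=1 r=(1,0) succ=(1,0) retry=(0,0))
5 | W1 LOAD | counter=1 r=(1,0) succ=(1,0) retry=(0,0)
6 | W1 CAS | counter=2 r=(1,0) succ=(2,0) retry=(0,0)
7 | W1 LOAD | counter=2 r=(2,0) succ=(2,0) retry=(0,0)
8 | W1 CAS | counter=3 r=(2,0) succ=(3,0) retry=(0,0)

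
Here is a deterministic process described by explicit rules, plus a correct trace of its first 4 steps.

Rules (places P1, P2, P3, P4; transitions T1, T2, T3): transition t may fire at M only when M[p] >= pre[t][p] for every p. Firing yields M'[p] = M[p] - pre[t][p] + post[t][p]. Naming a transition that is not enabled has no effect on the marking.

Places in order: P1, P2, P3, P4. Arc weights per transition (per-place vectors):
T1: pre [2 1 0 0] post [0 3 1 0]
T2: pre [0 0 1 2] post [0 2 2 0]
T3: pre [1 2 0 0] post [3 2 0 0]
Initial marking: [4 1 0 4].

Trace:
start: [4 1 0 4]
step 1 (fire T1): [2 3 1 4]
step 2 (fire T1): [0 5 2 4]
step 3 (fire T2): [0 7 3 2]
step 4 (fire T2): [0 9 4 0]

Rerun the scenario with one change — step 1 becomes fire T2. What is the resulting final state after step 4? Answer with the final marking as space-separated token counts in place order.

2 7 3 0

(re-executing from step 1 with the substitution; state before step 1: [4 1 0 4])
step 1 (fire T2): [4 1 0 4]
step 2 (fire T1): [2 3 1 4]
step 3 (fire T2): [2 5 2 2]
step 4 (fire T2): [2 7 3 0]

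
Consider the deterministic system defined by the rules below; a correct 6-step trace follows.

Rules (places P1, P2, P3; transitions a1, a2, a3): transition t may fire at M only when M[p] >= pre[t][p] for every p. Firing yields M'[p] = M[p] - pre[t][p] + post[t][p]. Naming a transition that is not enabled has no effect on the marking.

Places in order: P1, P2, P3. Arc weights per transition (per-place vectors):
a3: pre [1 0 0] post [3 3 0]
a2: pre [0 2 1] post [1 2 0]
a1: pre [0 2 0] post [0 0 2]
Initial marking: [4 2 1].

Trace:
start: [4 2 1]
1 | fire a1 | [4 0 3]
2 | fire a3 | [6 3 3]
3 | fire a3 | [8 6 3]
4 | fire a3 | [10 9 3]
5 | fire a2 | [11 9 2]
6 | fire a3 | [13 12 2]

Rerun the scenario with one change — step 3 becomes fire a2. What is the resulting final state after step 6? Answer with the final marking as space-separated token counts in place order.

(re-executing from step 3 with the substitution; state before step 3: [6 3 3])
3 | fire a2 | [7 3 2]
4 | fire a3 | [9 6 2]
5 | fire a2 | [10 6 1]
6 | fire a3 | [12 9 1]

12 9 1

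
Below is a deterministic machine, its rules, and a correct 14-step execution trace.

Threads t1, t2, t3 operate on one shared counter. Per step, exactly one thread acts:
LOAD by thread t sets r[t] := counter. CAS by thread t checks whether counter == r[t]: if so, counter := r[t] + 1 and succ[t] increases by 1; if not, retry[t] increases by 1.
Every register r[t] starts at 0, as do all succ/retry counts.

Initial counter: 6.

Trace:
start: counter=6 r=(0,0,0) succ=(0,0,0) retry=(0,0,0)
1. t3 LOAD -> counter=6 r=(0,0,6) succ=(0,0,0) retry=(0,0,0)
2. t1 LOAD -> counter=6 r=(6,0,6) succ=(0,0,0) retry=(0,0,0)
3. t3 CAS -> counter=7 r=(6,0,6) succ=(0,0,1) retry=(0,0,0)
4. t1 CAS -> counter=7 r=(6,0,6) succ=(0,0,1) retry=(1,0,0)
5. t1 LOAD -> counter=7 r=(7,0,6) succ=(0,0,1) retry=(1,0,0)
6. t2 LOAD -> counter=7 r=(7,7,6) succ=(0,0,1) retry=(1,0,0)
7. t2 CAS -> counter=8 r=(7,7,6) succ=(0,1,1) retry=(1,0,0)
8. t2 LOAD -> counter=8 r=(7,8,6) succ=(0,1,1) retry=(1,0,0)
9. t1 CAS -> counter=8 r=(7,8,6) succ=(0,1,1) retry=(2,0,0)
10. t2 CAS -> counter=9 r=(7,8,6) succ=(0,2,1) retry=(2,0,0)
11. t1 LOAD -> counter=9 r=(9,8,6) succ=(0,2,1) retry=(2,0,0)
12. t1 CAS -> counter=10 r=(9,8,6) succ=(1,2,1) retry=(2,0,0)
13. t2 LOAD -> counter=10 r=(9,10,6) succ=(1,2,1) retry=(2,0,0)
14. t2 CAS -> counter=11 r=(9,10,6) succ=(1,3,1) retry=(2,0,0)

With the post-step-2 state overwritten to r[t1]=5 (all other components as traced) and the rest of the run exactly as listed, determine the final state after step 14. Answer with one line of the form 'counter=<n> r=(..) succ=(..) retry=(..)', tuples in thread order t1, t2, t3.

counter=11 r=(9,10,6) succ=(1,3,1) retry=(2,0,0)

state after step 2 := counter=6 r=(5,0,6) succ=(0,0,0) retry=(0,0,0)
3. t3 CAS -> counter=7 r=(5,0,6) succ=(0,0,1) retry=(0,0,0)
4. t1 CAS -> counter=7 r=(5,0,6) succ=(0,0,1) retry=(1,0,0)
5. t1 LOAD -> counter=7 r=(7,0,6) succ=(0,0,1) retry=(1,0,0)
6. t2 LOAD -> counter=7 r=(7,7,6) succ=(0,0,1) retry=(1,0,0)
7. t2 CAS -> counter=8 r=(7,7,6) succ=(0,1,1) retry=(1,0,0)
8. t2 LOAD -> counter=8 r=(7,8,6) succ=(0,1,1) retry=(1,0,0)
9. t1 CAS -> counter=8 r=(7,8,6) succ=(0,1,1) retry=(2,0,0)
10. t2 CAS -> counter=9 r=(7,8,6) succ=(0,2,1) retry=(2,0,0)
11. t1 LOAD -> counter=9 r=(9,8,6) succ=(0,2,1) retry=(2,0,0)
12. t1 CAS -> counter=10 r=(9,8,6) succ=(1,2,1) retry=(2,0,0)
13. t2 LOAD -> counter=10 r=(9,10,6) succ=(1,2,1) retry=(2,0,0)
14. t2 CAS -> counter=11 r=(9,10,6) succ=(1,3,1) retry=(2,0,0)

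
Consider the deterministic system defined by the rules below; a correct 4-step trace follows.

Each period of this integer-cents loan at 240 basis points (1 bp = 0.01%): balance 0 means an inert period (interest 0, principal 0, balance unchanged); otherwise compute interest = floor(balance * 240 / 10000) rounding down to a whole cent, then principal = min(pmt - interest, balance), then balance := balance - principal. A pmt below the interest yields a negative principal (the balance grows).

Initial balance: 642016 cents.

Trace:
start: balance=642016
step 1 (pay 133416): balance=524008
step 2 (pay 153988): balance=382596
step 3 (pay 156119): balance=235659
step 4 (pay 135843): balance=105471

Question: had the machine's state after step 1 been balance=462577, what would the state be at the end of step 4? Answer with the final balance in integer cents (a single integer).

39509

state after step 1 := balance=462577
step 2 (pay 153988): balance=319690
step 3 (pay 156119): balance=171243
step 4 (pay 135843): balance=39509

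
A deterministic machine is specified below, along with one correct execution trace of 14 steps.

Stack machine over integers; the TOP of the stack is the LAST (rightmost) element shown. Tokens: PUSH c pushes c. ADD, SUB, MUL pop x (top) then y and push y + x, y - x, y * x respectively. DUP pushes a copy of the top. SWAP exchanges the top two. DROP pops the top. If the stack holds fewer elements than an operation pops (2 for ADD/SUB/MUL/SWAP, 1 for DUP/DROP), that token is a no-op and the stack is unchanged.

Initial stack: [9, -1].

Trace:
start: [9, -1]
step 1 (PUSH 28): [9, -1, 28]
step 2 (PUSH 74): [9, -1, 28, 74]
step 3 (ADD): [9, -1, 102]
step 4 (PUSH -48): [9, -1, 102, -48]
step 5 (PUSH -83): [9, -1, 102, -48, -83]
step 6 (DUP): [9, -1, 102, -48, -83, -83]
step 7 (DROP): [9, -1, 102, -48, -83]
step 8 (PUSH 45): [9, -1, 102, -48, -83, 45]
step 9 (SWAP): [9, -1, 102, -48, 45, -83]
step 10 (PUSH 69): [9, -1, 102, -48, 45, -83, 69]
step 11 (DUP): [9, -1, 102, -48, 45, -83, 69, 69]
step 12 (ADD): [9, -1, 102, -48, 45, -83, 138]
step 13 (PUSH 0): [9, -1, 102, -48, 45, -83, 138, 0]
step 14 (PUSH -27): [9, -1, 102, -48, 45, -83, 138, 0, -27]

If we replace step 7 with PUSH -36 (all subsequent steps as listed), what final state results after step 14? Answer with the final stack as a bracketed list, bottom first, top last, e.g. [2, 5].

[9, -1, 102, -48, -83, -83, 45, -36, 138, 0, -27]

(re-executing from step 7 with the substitution; state before step 7: [9, -1, 102, -48, -83, -83])
step 7 (PUSH -36): [9, -1, 102, -48, -83, -83, -36]
step 8 (PUSH 45): [9, -1, 102, -48, -83, -83, -36, 45]
step 9 (SWAP): [9, -1, 102, -48, -83, -83, 45, -36]
step 10 (PUSH 69): [9, -1, 102, -48, -83, -83, 45, -36, 69]
step 11 (DUP): [9, -1, 102, -48, -83, -83, 45, -36, 69, 69]
step 12 (ADD): [9, -1, 102, -48, -83, -83, 45, -36, 138]
step 13 (PUSH 0): [9, -1, 102, -48, -83, -83, 45, -36, 138, 0]
step 14 (PUSH -27): [9, -1, 102, -48, -83, -83, 45, -36, 138, 0, -27]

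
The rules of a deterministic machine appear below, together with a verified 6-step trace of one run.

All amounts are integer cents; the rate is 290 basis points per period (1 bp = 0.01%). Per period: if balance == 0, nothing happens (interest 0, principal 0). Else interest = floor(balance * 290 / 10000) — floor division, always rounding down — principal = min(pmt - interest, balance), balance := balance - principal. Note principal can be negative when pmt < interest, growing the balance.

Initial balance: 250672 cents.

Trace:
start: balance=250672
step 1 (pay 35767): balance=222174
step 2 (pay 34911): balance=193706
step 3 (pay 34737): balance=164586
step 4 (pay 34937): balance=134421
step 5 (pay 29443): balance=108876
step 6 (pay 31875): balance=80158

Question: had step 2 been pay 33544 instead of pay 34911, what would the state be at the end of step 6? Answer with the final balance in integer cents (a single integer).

81691

(re-executing from step 2 with the substitution; state before step 2: balance=222174)
step 2 (pay 33544): balance=195073
step 3 (pay 34737): balance=165993
step 4 (pay 34937): balance=135869
step 5 (pay 29443): balance=110366
step 6 (pay 31875): balance=81691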